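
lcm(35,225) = 1575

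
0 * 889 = 0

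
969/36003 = 323/12001 = 0.03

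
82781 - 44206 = 38575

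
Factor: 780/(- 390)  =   - 2^1 = - 2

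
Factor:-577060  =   - 2^2*5^1*11^1*43^1 * 61^1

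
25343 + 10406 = 35749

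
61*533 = 32513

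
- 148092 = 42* ( - 3526)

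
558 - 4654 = -4096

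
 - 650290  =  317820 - 968110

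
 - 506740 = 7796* ( - 65) 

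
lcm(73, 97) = 7081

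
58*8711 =505238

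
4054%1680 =694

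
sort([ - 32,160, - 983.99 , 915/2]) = [-983.99,-32 , 160,915/2]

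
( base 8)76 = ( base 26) 2a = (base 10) 62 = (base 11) 57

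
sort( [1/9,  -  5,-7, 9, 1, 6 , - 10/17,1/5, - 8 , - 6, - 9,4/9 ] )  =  [ - 9, - 8,-7 , - 6, - 5, - 10/17,1/9, 1/5, 4/9, 1,6,9]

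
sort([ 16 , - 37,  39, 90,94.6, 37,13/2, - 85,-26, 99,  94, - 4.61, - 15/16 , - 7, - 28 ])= [ - 85,- 37, - 28, - 26, - 7, - 4.61,-15/16,13/2 , 16 , 37, 39,  90, 94,94.6,  99 ] 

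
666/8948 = 333/4474 = 0.07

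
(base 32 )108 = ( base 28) 18o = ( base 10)1032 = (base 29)16H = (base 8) 2010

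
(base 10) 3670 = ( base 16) E56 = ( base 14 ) 14A2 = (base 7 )13462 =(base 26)5b4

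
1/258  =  1/258 = 0.00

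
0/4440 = 0=0.00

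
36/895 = 36/895  =  0.04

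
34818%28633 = 6185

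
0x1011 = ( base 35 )3ci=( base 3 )12122100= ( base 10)4113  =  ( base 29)4po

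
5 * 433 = 2165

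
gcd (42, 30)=6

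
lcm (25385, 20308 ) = 101540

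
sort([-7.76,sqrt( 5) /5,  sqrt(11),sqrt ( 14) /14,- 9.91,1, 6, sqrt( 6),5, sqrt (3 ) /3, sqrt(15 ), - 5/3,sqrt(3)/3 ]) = [ - 9.91,-7.76, - 5/3, sqrt(14)/14,  sqrt( 5) /5 , sqrt( 3) /3,  sqrt( 3) /3,1, sqrt( 6 ), sqrt(11 ), sqrt( 15),5, 6] 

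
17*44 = 748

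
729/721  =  1 + 8/721 = 1.01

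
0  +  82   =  82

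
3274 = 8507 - 5233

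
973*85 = 82705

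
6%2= 0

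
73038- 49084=23954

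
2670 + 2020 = 4690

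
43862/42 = 3133/3 = 1044.33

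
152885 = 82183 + 70702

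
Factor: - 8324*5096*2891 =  - 2^5* 7^4*13^1*59^1 *2081^1 =- 122633629664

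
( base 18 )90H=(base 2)101101110101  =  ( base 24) 525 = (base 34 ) 2i9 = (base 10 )2933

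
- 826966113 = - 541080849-285885264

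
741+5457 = 6198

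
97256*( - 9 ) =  - 875304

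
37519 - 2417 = 35102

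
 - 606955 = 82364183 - 82971138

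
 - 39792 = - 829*48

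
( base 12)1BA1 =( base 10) 3433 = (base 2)110101101001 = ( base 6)23521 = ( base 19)99d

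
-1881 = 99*( - 19)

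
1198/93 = 12 + 82/93 = 12.88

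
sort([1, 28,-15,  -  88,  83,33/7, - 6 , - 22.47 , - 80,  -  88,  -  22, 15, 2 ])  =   [-88  ,  -  88, - 80,-22.47,-22,  -  15,- 6,  1, 2,33/7, 15,28, 83]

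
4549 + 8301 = 12850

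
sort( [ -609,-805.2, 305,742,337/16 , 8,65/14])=[ -805.2,- 609, 65/14,8,337/16,305,742]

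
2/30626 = 1/15313 = 0.00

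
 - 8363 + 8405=42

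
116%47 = 22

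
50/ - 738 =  - 25/369 = - 0.07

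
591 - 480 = 111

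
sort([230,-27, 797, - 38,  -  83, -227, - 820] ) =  [ - 820  ,-227, - 83 , - 38, - 27  ,  230,797] 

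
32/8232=4/1029=0.00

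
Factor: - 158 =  - 2^1*79^1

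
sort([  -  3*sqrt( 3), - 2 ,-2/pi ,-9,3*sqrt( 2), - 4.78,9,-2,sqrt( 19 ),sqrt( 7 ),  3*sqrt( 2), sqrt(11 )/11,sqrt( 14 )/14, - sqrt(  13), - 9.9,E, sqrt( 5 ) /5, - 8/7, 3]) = [ - 9.9, - 9, - 3*sqrt(3), - 4.78 , - sqrt( 13),-2, - 2, - 8/7 , - 2/pi,  sqrt(14)/14 , sqrt( 11 ) /11,  sqrt(5) /5,sqrt(7),E, 3, 3*sqrt(2),3*sqrt( 2), sqrt( 19), 9 ] 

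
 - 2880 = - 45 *64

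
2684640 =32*83895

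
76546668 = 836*91563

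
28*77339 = 2165492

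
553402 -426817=126585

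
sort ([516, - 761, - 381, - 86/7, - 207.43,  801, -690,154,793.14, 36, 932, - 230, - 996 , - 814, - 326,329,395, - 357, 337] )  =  [ - 996 , - 814, - 761,-690,  -  381 ,-357,  -  326, - 230,-207.43, - 86/7, 36, 154,329,337,  395,516, 793.14,801, 932 ]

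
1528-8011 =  - 6483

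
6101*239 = 1458139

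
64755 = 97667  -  32912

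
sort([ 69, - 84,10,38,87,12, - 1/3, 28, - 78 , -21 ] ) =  [ -84, - 78, - 21, - 1/3, 10,12,28,38, 69,87]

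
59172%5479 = 4382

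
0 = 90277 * 0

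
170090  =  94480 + 75610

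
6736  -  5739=997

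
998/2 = 499 = 499.00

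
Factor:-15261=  - 3^1*5087^1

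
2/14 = 1/7 = 0.14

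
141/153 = 47/51 = 0.92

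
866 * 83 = 71878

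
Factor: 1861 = 1861^1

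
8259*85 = 702015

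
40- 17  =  23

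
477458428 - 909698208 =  - 432239780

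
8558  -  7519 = 1039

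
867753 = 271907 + 595846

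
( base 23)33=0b1001000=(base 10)72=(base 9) 80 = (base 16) 48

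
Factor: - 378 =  - 2^1 * 3^3*7^1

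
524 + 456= 980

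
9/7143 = 3/2381 =0.00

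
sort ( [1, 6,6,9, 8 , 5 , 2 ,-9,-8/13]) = [ - 9,-8/13,1, 2,  5,6,6, 8,9]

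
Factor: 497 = 7^1*71^1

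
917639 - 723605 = 194034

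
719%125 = 94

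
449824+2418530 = 2868354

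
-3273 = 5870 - 9143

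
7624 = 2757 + 4867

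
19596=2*9798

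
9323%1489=389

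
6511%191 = 17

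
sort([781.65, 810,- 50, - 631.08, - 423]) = [ - 631.08, - 423, - 50, 781.65, 810] 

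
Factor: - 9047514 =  - 2^1*3^1 *7^1*215417^1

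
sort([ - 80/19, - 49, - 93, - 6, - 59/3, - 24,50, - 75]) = [ - 93, - 75, - 49, - 24,  -  59/3, - 6, - 80/19, 50]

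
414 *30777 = 12741678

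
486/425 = 486/425 = 1.14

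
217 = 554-337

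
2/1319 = 2/1319 = 0.00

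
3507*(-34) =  - 119238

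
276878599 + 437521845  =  714400444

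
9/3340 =9/3340= 0.00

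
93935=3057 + 90878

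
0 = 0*583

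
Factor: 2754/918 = 3 = 3^1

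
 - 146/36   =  -5 + 17/18 =- 4.06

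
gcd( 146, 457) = 1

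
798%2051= 798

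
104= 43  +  61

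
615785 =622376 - 6591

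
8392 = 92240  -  83848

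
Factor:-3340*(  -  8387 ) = 28012580 = 2^2*5^1*167^1*8387^1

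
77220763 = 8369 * 9227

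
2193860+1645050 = 3838910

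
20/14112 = 5/3528 = 0.00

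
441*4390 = 1935990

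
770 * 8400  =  6468000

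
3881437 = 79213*49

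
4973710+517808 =5491518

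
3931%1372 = 1187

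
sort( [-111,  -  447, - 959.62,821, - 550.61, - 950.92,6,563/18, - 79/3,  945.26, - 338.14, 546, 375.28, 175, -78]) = [-959.62, - 950.92,-550.61,- 447, - 338.14, - 111,-78 , - 79/3,6 , 563/18,175,375.28, 546, 821, 945.26 ] 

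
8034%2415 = 789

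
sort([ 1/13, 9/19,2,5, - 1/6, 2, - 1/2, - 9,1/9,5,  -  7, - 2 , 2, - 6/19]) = [ - 9, - 7,  -  2, - 1/2, -6/19, - 1/6 , 1/13, 1/9, 9/19, 2, 2,2 , 5,5 ]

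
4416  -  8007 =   -  3591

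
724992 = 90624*8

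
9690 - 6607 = 3083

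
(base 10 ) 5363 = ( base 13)2597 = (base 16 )14f3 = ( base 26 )7o7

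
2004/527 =3 + 423/527  =  3.80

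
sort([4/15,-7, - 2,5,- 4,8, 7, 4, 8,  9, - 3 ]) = [-7, - 4, - 3,  -  2,4/15, 4,5, 7, 8,8, 9] 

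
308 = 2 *154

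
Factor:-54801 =  -  3^2*6089^1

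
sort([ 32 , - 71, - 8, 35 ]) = [-71, - 8,  32,35] 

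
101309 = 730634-629325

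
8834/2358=3 + 880/1179= 3.75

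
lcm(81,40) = 3240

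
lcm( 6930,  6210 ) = 478170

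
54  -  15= 39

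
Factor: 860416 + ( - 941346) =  - 80930 = -2^1 * 5^1*8093^1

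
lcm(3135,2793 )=153615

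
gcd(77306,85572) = 2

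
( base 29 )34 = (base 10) 91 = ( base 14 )67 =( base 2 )1011011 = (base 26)3D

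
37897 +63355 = 101252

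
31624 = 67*472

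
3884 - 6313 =  -  2429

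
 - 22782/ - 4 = 11391/2 = 5695.50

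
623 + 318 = 941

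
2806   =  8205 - 5399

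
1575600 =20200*78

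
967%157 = 25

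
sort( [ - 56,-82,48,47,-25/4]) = [ - 82, - 56, - 25/4, 47, 48 ]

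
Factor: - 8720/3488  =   - 5/2  =  - 2^( - 1) *5^1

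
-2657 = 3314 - 5971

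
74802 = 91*822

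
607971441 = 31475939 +576495502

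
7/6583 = 7/6583 = 0.00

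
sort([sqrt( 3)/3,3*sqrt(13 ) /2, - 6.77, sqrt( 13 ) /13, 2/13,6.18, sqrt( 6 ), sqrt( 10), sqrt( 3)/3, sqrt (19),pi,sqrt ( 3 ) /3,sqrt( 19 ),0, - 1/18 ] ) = [ - 6.77,-1/18,  0,2/13,sqrt ( 13)/13,sqrt( 3)/3,sqrt ( 3)/3, sqrt( 3)/3, sqrt( 6), pi,sqrt( 10 ), sqrt (19 ),sqrt( 19 ),3*sqrt(13 ) /2, 6.18]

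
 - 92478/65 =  - 92478/65 = - 1422.74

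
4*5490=21960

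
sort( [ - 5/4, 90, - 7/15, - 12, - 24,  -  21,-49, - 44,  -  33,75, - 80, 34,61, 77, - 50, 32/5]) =[ - 80, - 50, - 49, - 44,-33, - 24, - 21, - 12, - 5/4, - 7/15 , 32/5, 34,61,75, 77, 90]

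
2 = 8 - 6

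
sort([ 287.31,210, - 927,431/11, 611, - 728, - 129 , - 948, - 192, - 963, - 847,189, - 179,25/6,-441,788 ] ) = [ - 963, - 948, - 927, - 847,-728,-441, - 192, -179, - 129,  25/6,431/11,189,210,287.31,611,  788]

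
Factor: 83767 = 211^1*397^1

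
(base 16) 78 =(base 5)440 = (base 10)120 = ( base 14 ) 88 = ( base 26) 4g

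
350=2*175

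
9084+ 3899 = 12983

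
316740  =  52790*6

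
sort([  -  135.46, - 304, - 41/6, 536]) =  [ - 304, - 135.46,  -  41/6, 536]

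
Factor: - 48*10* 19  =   - 2^5*3^1 * 5^1*19^1=- 9120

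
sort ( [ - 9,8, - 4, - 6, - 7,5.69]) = [ - 9, -7, - 6, - 4, 5.69,8 ]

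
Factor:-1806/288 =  - 2^( - 4)*3^( - 1)*7^1 * 43^1 = -301/48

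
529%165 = 34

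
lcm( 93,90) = 2790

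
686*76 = 52136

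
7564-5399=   2165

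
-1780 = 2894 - 4674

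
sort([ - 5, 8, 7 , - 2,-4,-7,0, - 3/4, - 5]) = [ - 7, - 5,  -  5, - 4, - 2, - 3/4,0, 7, 8]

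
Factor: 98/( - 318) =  - 49/159 = - 3^( - 1)*7^2 * 53^(-1)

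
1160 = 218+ 942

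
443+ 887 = 1330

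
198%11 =0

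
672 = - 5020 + 5692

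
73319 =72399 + 920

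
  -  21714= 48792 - 70506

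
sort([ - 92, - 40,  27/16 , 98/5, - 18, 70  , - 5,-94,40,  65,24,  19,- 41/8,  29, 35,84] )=[ - 94, - 92, - 40 , - 18, - 41/8, - 5,27/16,19,98/5,  24,29 , 35,  40,  65,  70,84] 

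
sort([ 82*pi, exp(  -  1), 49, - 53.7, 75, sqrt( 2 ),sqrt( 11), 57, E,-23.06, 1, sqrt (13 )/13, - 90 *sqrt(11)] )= [  -  90*sqrt(11),-53.7,  -  23.06, sqrt( 13)/13, exp(-1),1,sqrt(2 ), E , sqrt( 11 ), 49, 57,75, 82*pi]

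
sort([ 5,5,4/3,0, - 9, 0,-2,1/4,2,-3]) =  [-9,-3,- 2,0,0,1/4,4/3, 2,5 , 5] 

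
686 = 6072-5386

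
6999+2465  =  9464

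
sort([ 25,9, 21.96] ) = [9, 21.96,25] 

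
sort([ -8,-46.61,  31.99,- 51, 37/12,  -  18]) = [ - 51, - 46.61, - 18, - 8, 37/12 , 31.99 ]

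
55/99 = 5/9 = 0.56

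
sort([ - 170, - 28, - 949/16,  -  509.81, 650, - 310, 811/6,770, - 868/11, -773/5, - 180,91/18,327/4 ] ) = [ - 509.81,  -  310, - 180 , - 170 , - 773/5, - 868/11,-949/16,-28,91/18,327/4,811/6, 650,770]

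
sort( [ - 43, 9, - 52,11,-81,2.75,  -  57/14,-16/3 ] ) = [ - 81, - 52, - 43, - 16/3,-57/14,2.75,9,11 ]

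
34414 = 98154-63740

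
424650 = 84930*5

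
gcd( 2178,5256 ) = 18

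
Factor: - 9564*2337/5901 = -7450356/1967 = -2^2  *3^1*7^( - 1) *19^1*41^1*281^ ( - 1)*797^1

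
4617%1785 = 1047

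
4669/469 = 667/67=9.96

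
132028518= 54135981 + 77892537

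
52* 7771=404092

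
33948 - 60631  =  -26683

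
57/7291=57/7291=0.01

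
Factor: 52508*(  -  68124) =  - 2^4*3^1*7^1* 811^1*  13127^1 = -  3577054992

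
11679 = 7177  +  4502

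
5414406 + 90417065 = 95831471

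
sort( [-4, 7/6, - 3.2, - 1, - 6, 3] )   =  [ - 6, - 4, - 3.2 ,  -  1, 7/6, 3 ] 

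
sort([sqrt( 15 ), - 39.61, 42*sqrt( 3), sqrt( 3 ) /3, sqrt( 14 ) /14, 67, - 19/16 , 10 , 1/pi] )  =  [ - 39.61, - 19/16, sqrt(14)/14, 1/pi,sqrt (3) /3, sqrt( 15 ),10, 67, 42 *sqrt( 3 )] 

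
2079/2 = 1039 + 1/2 = 1039.50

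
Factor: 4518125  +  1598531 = 6116656=   2^4*7^1*13^1*4201^1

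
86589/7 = 86589/7  =  12369.86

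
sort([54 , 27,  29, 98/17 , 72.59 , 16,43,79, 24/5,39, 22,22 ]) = [24/5, 98/17,16,22, 22, 27 , 29, 39,43,54, 72.59, 79]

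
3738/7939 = 3738/7939 = 0.47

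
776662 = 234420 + 542242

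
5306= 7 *758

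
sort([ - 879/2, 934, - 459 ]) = [-459, - 879/2,  934]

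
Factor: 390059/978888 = 2^(- 3) * 3^(-1)*163^1*  2393^1*40787^( - 1)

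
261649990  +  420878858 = 682528848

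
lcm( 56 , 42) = 168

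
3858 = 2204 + 1654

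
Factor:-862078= - 2^1*7^1* 139^1 * 443^1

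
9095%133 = 51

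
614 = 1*614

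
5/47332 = 5/47332 = 0.00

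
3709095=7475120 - 3766025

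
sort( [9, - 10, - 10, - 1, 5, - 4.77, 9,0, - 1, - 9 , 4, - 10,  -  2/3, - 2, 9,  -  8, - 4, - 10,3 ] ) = [ - 10,-10, - 10,-10, - 9, - 8, - 4.77, - 4, - 2,-1, - 1, - 2/3, 0, 3, 4,5, 9,9  ,  9 ] 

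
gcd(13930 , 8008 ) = 14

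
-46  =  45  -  91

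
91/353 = 91/353 = 0.26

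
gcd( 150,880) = 10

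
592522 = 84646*7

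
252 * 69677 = 17558604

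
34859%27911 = 6948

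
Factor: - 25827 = -3^1*8609^1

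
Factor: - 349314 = -2^1 * 3^1 * 7^1*8317^1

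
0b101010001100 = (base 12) 1690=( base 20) 6F0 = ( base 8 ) 5214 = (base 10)2700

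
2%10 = 2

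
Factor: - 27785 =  - 5^1*5557^1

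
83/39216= 83/39216 = 0.00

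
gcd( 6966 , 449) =1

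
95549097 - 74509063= 21040034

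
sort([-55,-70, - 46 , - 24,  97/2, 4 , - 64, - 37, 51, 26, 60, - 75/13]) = [ - 70,- 64,  -  55,-46 , - 37, - 24 , - 75/13,  4,26, 97/2,51,60]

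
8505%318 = 237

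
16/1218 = 8/609 = 0.01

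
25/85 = 5/17 = 0.29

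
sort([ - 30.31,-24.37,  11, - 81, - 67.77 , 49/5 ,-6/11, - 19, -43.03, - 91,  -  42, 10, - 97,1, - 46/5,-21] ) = [ - 97, - 91, - 81 , - 67.77, - 43.03,- 42,-30.31, - 24.37, - 21, - 19, - 46/5, - 6/11, 1,49/5, 10,11 ]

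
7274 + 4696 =11970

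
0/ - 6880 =0/1 =- 0.00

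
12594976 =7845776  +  4749200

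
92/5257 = 92/5257 = 0.02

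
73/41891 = 73/41891= 0.00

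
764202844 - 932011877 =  -167809033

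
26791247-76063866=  - 49272619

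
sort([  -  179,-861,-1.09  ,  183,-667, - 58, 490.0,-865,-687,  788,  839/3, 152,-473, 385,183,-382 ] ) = [ - 865, - 861, - 687,  -  667,-473  ,  -  382,-179,  -  58, - 1.09,152,183, 183,839/3,  385 , 490.0,  788]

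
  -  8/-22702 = 4/11351 =0.00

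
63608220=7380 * 8619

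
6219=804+5415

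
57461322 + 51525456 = 108986778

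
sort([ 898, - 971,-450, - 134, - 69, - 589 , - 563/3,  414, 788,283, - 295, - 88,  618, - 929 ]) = [ -971, - 929,  -  589,-450,-295, - 563/3 , -134,-88, - 69,283, 414,618,  788, 898 ]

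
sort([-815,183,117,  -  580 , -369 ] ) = [ - 815,  -  580,-369,  117,183 ] 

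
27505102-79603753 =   -  52098651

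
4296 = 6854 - 2558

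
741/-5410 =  - 1+4669/5410 = - 0.14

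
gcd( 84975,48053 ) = 1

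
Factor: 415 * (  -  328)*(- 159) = 2^3*3^1 * 5^1*41^1*53^1*83^1= 21643080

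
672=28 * 24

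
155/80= 31/16= 1.94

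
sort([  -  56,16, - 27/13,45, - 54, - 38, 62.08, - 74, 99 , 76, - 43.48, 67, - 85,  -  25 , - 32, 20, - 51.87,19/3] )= [ - 85, - 74, - 56,- 54, - 51.87,-43.48, - 38,-32, - 25, - 27/13,  19/3,16,20,45,62.08,  67, 76, 99]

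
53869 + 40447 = 94316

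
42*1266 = 53172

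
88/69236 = 22/17309 = 0.00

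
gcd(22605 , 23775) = 15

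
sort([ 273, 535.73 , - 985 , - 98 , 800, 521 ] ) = [  -  985, - 98,273,521,535.73 , 800]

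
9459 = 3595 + 5864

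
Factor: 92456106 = 2^1*3^1*43^1*73^1*4909^1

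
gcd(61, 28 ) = 1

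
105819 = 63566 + 42253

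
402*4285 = 1722570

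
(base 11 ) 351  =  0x1a3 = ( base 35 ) BY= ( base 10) 419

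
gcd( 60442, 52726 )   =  1286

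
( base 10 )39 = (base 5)124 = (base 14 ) 2b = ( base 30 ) 19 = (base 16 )27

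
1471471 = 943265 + 528206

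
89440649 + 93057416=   182498065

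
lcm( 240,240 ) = 240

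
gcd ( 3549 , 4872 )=21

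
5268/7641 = 1756/2547 = 0.69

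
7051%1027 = 889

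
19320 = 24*805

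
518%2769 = 518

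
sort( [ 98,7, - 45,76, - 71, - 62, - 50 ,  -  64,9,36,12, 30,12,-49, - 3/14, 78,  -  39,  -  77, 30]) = [ - 77, - 71, - 64, - 62, - 50, - 49, - 45,-39 ,-3/14, 7, 9, 12, 12,30, 30,36, 76,78, 98]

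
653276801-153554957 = 499721844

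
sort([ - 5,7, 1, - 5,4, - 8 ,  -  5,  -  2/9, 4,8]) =[ - 8, - 5, - 5, - 5, - 2/9,1, 4, 4,7,8 ]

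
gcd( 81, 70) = 1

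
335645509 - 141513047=194132462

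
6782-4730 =2052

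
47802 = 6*7967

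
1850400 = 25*74016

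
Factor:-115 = - 5^1 *23^1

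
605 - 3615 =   -  3010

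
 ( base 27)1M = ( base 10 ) 49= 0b110001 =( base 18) 2d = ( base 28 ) 1l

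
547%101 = 42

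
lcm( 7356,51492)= 51492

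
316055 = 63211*5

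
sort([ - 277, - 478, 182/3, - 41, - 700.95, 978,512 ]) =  [ -700.95, - 478,-277,-41,182/3, 512, 978] 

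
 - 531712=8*( - 66464)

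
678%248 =182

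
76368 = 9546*8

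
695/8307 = 695/8307  =  0.08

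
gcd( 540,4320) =540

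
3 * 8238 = 24714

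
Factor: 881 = 881^1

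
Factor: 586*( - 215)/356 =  - 2^ ( - 1) *5^1*43^1*89^ ( - 1)*293^1=-62995/178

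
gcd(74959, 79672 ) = 1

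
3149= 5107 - 1958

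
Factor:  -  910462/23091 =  - 2^1*3^( - 1 ) * 7^1*43^ ( - 1)*179^ ( - 1) * 65033^1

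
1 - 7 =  - 6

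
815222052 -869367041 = -54144989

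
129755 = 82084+47671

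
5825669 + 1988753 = 7814422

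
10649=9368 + 1281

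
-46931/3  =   - 15644 + 1/3 = -15643.67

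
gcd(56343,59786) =1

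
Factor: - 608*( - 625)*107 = 40660000 = 2^5*5^4*19^1*107^1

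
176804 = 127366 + 49438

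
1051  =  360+691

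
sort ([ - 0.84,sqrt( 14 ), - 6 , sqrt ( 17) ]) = [ - 6, - 0.84,sqrt(14 ),sqrt(17)] 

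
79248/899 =79248/899 = 88.15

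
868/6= 144  +  2/3=144.67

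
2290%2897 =2290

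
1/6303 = 1/6303 =0.00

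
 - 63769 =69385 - 133154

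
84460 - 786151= -701691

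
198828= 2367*84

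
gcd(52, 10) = 2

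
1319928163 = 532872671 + 787055492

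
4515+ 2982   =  7497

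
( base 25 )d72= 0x206E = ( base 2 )10000001101110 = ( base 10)8302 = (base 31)8jp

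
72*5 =360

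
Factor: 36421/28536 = 2^( - 3)*3^(-1)*7^1*11^2*29^( - 1)*41^( - 1 )*43^1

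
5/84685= 1/16937 = 0.00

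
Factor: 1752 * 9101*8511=2^3 * 3^2 * 19^1* 73^1 *479^1  *2837^1  =  135707486472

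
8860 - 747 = 8113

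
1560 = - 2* ( -780)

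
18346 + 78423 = 96769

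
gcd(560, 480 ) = 80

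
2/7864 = 1/3932 = 0.00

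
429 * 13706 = 5879874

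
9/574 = 9/574 = 0.02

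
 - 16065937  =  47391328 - 63457265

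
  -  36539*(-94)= 3434666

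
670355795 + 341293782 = 1011649577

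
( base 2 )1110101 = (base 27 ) 49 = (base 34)3F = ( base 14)85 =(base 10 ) 117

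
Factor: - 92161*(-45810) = 4221895410 =2^1*3^2*5^1*23^1*509^1*4007^1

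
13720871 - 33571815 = -19850944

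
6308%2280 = 1748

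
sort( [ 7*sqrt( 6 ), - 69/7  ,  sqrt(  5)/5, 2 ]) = [ - 69/7,  sqrt (5) /5, 2,  7 * sqrt(6)]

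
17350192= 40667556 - 23317364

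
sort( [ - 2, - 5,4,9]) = [ - 5, - 2,4, 9 ]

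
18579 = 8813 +9766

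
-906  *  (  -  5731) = 5192286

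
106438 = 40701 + 65737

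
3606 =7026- 3420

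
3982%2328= 1654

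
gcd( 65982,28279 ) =1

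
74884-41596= 33288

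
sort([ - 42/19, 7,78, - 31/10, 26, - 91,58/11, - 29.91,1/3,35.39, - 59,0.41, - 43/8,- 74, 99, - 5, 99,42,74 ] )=[-91, - 74, -59, - 29.91,- 43/8, - 5, - 31/10, - 42/19,1/3,0.41,58/11, 7,26,  35.39,42,  74,78,99, 99 ] 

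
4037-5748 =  - 1711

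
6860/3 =2286 + 2/3=2286.67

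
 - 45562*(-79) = 3599398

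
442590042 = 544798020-102207978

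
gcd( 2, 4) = 2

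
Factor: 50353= 43^1*1171^1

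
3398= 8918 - 5520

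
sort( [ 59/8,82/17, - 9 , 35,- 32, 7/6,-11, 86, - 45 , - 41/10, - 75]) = [ - 75,-45, - 32, - 11, - 9, - 41/10,  7/6,82/17,59/8, 35,86]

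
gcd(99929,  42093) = 1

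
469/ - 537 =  - 1 + 68/537  =  - 0.87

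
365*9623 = 3512395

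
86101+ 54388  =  140489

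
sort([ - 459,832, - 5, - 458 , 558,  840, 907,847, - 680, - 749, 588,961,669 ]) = [- 749, - 680  , -459, - 458,- 5,558,  588,669,  832, 840,847, 907, 961 ]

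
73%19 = 16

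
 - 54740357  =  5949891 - 60690248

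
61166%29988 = 1190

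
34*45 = 1530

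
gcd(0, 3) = 3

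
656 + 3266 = 3922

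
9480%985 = 615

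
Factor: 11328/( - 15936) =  - 59^1*83^( - 1 ) = - 59/83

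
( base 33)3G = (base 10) 115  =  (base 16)73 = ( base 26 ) 4B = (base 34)3d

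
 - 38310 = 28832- 67142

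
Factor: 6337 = 6337^1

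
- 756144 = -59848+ - 696296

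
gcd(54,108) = 54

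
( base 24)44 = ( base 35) 2u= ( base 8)144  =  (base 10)100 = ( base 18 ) 5A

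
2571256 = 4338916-1767660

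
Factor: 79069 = 37^1*2137^1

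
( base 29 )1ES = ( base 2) 10011111011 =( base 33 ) 15L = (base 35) 11f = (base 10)1275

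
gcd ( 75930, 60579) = 3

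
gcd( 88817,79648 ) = 1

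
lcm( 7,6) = 42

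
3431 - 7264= -3833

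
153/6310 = 153/6310=0.02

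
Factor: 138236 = 2^2*7^1* 4937^1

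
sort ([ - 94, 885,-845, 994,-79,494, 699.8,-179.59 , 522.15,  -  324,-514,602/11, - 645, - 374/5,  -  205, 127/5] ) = [-845, - 645, - 514,  -  324,-205,-179.59,  -  94, - 79,-374/5, 127/5, 602/11, 494, 522.15, 699.8, 885, 994] 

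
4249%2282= 1967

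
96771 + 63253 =160024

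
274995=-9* ( -30555 ) 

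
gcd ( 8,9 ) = 1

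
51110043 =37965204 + 13144839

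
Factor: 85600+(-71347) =14253 = 3^1*4751^1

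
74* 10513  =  777962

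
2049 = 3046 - 997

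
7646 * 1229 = 9396934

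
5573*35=195055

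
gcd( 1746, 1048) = 2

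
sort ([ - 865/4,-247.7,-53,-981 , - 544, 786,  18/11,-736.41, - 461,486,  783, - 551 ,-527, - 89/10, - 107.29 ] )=[-981, - 736.41, - 551,-544, - 527,-461 ,-247.7,  -  865/4,- 107.29 ,-53,-89/10, 18/11,  486,  783,786]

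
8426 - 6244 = 2182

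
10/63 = 10/63=0.16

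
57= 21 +36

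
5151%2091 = 969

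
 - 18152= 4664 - 22816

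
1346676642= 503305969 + 843370673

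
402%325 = 77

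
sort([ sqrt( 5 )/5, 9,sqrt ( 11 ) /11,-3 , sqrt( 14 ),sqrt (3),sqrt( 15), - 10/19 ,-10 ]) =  [-10,-3,  -  10/19, sqrt( 11)/11, sqrt ( 5)/5, sqrt( 3 ),  sqrt( 14), sqrt( 15), 9 ]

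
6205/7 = 6205/7  =  886.43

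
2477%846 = 785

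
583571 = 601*971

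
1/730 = 1/730 = 0.00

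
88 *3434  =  302192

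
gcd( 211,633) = 211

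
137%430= 137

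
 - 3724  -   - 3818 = 94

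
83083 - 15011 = 68072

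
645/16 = 40 + 5/16  =  40.31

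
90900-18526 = 72374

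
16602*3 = 49806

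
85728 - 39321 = 46407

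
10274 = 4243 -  - 6031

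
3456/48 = 72 = 72.00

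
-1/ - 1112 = 1/1112 =0.00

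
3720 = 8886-5166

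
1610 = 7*230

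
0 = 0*7647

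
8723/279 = 8723/279 = 31.27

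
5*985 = 4925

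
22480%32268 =22480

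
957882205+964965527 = 1922847732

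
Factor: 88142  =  2^1*44071^1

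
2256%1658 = 598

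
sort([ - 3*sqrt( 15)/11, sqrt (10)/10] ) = [ - 3*sqrt( 15)/11,sqrt( 10 )/10]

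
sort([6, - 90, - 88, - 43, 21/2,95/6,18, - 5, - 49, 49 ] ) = [ - 90,  -  88,  -  49,-43, - 5,6, 21/2,95/6, 18,49 ] 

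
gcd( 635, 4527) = 1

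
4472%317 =34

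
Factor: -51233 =- 7^1*13^1*563^1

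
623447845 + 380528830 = 1003976675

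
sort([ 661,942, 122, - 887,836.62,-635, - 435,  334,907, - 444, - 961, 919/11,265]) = [ - 961, - 887, - 635, - 444, -435,919/11,122, 265, 334 , 661, 836.62,907, 942]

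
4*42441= 169764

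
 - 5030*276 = -1388280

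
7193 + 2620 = 9813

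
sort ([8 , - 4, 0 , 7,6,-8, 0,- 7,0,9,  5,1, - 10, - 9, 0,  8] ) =[ - 10, - 9, - 8 ,-7, - 4,  0, 0  ,  0, 0,1,  5, 6,7,8,  8,9 ]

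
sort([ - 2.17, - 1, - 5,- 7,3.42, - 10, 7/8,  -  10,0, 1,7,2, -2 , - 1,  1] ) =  [ - 10,- 10, - 7, - 5, - 2.17, - 2 , - 1, - 1 , 0,  7/8,  1,  1, 2, 3.42,7] 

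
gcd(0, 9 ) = 9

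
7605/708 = 2535/236 = 10.74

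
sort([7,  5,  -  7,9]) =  [ - 7,5,7,  9]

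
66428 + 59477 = 125905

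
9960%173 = 99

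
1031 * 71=73201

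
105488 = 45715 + 59773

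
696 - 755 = -59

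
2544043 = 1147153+1396890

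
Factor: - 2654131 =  - 23^1*167^1 * 691^1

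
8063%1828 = 751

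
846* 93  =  78678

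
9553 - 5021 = 4532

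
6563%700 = 263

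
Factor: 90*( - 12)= - 1080 = - 2^3*3^3*5^1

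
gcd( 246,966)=6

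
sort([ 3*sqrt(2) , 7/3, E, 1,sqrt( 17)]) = [ 1,7/3,E,sqrt(17),3 * sqrt( 2)]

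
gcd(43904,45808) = 112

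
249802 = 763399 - 513597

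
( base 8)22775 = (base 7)40232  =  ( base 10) 9725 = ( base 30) ao5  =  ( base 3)111100012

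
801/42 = 19 + 1/14 = 19.07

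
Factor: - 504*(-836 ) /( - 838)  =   - 2^4*3^2*7^1*11^1*19^1*419^(-1 ) = - 210672/419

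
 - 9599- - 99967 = 90368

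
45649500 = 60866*750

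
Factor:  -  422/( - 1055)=2/5 = 2^1*5^( - 1 ) 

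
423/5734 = 9/122 = 0.07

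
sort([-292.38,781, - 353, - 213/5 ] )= [ - 353  , - 292.38, - 213/5, 781 ]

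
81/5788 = 81/5788 = 0.01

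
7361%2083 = 1112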